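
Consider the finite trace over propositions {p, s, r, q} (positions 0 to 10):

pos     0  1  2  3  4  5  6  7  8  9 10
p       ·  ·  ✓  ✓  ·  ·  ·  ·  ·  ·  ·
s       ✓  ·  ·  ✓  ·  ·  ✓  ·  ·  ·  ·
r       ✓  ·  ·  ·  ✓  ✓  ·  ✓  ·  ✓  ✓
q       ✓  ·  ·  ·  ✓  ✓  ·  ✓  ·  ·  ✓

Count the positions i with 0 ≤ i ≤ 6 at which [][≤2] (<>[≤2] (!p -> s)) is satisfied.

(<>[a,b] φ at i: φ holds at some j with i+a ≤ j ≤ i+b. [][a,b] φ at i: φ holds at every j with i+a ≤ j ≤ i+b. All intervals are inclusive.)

Evaluate at each i in [0,6]:
  i=0: ✓ (all of [0,2])
  i=1: ✓ (all of [1,3])
  i=2: ✓ (all of [2,4])
  i=3: ✓ (all of [3,5])
  i=4: ✓ (all of [4,6])
  i=5: ✗ (fails at j=7)
  i=6: ✗ (fails at j=7)
Positions where it holds: {0, 1, 2, 3, 4} → 5.

5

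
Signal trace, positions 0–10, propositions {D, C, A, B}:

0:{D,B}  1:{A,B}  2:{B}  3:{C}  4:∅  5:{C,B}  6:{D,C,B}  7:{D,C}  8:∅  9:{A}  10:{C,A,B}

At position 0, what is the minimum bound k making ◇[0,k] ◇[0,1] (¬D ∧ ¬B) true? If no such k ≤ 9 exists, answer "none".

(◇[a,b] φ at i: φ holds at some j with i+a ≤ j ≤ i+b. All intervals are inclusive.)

Scan j = 0,1,… for ◇[0,1] (¬D ∧ ¬B):
  j=0: fails
  j=1: fails
  j=2: holds
First hit at j=2, so smallest k = 2-0 = 2.

2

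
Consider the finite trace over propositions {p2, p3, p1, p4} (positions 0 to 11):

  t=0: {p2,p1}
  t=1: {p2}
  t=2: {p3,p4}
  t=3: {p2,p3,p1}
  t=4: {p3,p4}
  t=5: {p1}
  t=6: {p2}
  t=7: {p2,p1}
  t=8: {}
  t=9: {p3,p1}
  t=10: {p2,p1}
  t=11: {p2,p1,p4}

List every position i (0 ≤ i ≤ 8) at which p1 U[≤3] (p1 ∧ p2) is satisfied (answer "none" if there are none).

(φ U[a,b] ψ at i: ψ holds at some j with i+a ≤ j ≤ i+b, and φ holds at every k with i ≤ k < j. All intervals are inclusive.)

Evaluate at each i in [0,8]:
  i=0: ✓ (rhs at j=0)
  i=1: ✗ (lhs fails at k=1 before rhs at j=3)
  i=2: ✗ (lhs fails at k=2 before rhs at j=3)
  i=3: ✓ (rhs at j=3)
  i=4: ✗ (lhs fails at k=4 before rhs at j=7)
  i=5: ✗ (lhs fails at k=6 before rhs at j=7)
  i=6: ✗ (lhs fails at k=6 before rhs at j=7)
  i=7: ✓ (rhs at j=7)
  i=8: ✗ (lhs fails at k=8 before rhs at j=10)

0, 3, 7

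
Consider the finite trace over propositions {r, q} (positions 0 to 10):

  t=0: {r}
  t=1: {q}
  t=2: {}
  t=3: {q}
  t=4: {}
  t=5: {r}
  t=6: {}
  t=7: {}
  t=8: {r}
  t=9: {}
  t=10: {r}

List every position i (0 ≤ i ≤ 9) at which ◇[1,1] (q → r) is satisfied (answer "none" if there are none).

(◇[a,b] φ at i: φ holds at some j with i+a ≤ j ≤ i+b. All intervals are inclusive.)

Evaluate at each i in [0,9]:
  i=0: ✗ (none in [1,1])
  i=1: ✓ (witness j=2)
  i=2: ✗ (none in [3,3])
  i=3: ✓ (witness j=4)
  i=4: ✓ (witness j=5)
  i=5: ✓ (witness j=6)
  i=6: ✓ (witness j=7)
  i=7: ✓ (witness j=8)
  i=8: ✓ (witness j=9)
  i=9: ✓ (witness j=10)

1, 3, 4, 5, 6, 7, 8, 9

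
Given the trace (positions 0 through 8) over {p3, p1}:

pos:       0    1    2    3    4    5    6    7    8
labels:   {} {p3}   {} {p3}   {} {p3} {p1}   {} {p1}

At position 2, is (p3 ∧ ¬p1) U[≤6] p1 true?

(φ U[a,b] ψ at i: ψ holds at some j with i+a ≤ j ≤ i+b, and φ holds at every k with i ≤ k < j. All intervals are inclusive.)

Need some j in [2,8] with p1, and (p3 ∧ ¬p1) at every k in [2,j-1].
  j=2: p1 false.
  j=3: p1 false.
  j=4: p1 false.
  j=5: p1 false.
  j=6: p1 holds, but (p3 ∧ ¬p1) fails at k=2 → not this j.
  j=7: p1 false.
  j=8: p1 holds, but (p3 ∧ ¬p1) fails at k=2 → not this j.
No j in the window works → until fails.

No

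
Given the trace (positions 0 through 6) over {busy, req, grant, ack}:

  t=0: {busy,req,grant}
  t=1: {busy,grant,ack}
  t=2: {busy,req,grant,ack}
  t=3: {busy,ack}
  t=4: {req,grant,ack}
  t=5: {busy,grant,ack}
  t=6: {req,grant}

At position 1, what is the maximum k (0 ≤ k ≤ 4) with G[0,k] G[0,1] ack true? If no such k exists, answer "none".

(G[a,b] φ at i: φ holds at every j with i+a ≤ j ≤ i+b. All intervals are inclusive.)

3

G[0,1] ack must hold from j=1 onward; find where it first fails.
  j=1: holds
  j=2: holds
  j=3: holds
  j=4: holds
  j=5: fails
Holds on [1,4], so largest k = 3.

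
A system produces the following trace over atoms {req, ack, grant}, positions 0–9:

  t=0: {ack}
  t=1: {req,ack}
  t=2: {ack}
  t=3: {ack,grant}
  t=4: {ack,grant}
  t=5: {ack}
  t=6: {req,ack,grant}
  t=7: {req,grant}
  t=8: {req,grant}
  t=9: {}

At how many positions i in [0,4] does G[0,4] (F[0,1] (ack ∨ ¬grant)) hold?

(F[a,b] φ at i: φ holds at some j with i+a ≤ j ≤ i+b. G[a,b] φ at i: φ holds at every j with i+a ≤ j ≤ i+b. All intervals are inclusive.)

Evaluate at each i in [0,4]:
  i=0: ✓ (all of [0,4])
  i=1: ✓ (all of [1,5])
  i=2: ✓ (all of [2,6])
  i=3: ✗ (fails at j=7)
  i=4: ✗ (fails at j=7)
Positions where it holds: {0, 1, 2} → 3.

3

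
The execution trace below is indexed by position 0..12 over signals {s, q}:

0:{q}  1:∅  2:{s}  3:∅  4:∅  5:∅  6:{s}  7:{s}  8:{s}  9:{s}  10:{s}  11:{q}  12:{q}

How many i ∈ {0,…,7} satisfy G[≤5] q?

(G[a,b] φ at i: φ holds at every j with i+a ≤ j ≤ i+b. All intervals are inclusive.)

0

Evaluate at each i in [0,7]:
  i=0: ✗ (fails at j=1)
  i=1: ✗ (fails at j=1)
  i=2: ✗ (fails at j=2)
  i=3: ✗ (fails at j=3)
  i=4: ✗ (fails at j=4)
  i=5: ✗ (fails at j=5)
  i=6: ✗ (fails at j=6)
  i=7: ✗ (fails at j=7)
Positions where it holds: {} → 0.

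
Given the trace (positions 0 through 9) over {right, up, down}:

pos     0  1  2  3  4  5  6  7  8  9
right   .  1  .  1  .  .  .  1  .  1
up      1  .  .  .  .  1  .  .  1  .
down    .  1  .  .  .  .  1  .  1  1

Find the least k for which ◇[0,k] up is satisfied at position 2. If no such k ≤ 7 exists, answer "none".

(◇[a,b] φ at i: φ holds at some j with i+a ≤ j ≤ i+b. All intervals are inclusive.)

Scan j = 2,3,… for up:
  j=2: fails
  j=3: fails
  j=4: fails
  j=5: holds
First hit at j=5, so smallest k = 5-2 = 3.

3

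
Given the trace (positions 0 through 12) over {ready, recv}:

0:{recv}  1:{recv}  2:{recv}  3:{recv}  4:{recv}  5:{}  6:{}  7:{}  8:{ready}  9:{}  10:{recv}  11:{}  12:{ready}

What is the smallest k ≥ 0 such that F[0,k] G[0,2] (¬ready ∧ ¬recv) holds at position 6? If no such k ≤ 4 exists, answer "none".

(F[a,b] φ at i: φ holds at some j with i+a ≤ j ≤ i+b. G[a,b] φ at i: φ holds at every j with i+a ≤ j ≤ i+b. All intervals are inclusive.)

Scan j = 6,7,… for G[0,2] (¬ready ∧ ¬recv):
  j=6: fails
  j=7: fails
  j=8: fails
  j=9: fails
  j=10: fails
No j in [6,10] satisfies it → none.

none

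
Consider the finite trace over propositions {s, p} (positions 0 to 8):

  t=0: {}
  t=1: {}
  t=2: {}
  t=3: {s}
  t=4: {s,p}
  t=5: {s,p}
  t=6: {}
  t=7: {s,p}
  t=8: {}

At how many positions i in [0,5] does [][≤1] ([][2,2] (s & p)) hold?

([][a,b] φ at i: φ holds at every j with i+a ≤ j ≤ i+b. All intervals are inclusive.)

1

Evaluate at each i in [0,5]:
  i=0: ✗ (fails at j=0)
  i=1: ✗ (fails at j=1)
  i=2: ✓ (all of [2,3])
  i=3: ✗ (fails at j=4)
  i=4: ✗ (fails at j=4)
  i=5: ✗ (fails at j=6)
Positions where it holds: {2} → 1.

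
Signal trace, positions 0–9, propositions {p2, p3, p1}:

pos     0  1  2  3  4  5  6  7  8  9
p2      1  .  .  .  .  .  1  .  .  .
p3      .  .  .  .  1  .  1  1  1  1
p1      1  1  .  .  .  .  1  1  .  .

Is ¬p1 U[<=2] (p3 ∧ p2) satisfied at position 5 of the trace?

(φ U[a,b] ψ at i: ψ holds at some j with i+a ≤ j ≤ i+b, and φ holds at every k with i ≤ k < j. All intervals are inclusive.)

True

Need some j in [5,7] with (p3 ∧ p2), and ¬p1 at every k in [5,j-1].
  j=5: (p3 ∧ p2) false.
  j=6: (p3 ∧ p2) holds; ¬p1 holds at every k in [5,5] → satisfied.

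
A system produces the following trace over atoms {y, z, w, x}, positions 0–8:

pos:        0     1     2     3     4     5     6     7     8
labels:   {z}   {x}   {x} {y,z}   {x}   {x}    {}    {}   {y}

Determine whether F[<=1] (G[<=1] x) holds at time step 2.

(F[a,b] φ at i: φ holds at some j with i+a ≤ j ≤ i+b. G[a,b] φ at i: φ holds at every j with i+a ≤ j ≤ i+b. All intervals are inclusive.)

False

Check G[<=1] x at each j in [2,3]:
  j=2: fails at 3
  j=3: fails at 3
No position in the window satisfies it → formula fails.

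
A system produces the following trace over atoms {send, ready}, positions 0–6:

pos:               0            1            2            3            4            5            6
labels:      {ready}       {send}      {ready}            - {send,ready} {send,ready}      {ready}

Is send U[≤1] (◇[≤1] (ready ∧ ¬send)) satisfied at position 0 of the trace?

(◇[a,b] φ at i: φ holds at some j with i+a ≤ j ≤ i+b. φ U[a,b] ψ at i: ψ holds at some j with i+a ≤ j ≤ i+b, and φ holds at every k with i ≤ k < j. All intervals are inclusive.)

Need some j in [0,1] with ◇[≤1] (ready ∧ ¬send), and send at every k in [0,j-1].
  j=0: ◇[≤1] (ready ∧ ¬send) holds; no prefix to check → satisfied.

True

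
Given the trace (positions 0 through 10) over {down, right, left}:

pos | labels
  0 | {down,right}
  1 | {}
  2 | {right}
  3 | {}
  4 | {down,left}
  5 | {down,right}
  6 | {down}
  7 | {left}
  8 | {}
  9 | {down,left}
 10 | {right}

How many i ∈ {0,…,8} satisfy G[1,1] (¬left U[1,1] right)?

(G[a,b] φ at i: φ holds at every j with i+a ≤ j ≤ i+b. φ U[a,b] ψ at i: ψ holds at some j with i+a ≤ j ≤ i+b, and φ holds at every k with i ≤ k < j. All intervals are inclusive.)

Evaluate at each i in [0,8]:
  i=0: ✓ (all of [1,1])
  i=1: ✗ (fails at j=2)
  i=2: ✗ (fails at j=3)
  i=3: ✗ (fails at j=4)
  i=4: ✗ (fails at j=5)
  i=5: ✗ (fails at j=6)
  i=6: ✗ (fails at j=7)
  i=7: ✗ (fails at j=8)
  i=8: ✗ (fails at j=9)
Positions where it holds: {0} → 1.

1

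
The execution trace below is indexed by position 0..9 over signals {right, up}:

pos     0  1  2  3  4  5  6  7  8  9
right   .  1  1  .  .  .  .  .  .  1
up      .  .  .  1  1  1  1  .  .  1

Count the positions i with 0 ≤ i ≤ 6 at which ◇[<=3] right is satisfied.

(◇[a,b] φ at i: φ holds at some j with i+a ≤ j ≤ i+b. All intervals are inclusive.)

4

Evaluate at each i in [0,6]:
  i=0: ✓ (witness j=1)
  i=1: ✓ (witness j=1)
  i=2: ✓ (witness j=2)
  i=3: ✗ (none in [3,6])
  i=4: ✗ (none in [4,7])
  i=5: ✗ (none in [5,8])
  i=6: ✓ (witness j=9)
Positions where it holds: {0, 1, 2, 6} → 4.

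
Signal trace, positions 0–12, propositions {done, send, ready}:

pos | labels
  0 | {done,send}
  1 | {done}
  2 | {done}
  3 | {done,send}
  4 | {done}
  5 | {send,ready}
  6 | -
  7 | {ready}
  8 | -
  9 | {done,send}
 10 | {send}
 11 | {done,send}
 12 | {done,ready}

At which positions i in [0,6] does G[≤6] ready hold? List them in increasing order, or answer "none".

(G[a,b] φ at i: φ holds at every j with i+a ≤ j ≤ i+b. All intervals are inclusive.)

none

Evaluate at each i in [0,6]:
  i=0: ✗ (fails at j=0)
  i=1: ✗ (fails at j=1)
  i=2: ✗ (fails at j=2)
  i=3: ✗ (fails at j=3)
  i=4: ✗ (fails at j=4)
  i=5: ✗ (fails at j=6)
  i=6: ✗ (fails at j=6)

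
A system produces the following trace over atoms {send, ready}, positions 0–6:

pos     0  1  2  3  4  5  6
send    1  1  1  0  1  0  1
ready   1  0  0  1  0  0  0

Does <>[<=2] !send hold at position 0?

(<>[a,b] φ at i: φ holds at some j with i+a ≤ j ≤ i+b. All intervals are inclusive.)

False

Check !send at each j in [0,2]:
  j=0: false
  j=1: false
  j=2: false
No position in the window satisfies it → formula fails.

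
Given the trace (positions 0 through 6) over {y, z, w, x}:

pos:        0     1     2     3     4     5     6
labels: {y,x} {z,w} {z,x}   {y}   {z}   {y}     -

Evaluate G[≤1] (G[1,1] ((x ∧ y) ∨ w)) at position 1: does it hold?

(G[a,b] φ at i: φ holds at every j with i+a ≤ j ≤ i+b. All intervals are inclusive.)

Check G[1,1] ((x ∧ y) ∨ w) at every j in [1,2]:
  j=1: fails at 2
  j=2: fails at 3
Fails at j=1 → formula fails.

Does not hold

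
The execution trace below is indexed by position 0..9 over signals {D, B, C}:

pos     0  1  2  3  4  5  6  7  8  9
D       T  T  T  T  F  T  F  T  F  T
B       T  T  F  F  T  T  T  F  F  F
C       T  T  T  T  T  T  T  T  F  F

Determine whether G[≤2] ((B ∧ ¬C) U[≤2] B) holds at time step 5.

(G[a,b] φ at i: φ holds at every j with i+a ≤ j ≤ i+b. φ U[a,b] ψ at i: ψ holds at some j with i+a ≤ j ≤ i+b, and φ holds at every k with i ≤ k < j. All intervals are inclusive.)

Check ((B ∧ ¬C) U[≤2] B) at every j in [5,7]:
  j=5: holds
  j=6: holds
  j=7: fails
Fails at j=7 → formula fails.

No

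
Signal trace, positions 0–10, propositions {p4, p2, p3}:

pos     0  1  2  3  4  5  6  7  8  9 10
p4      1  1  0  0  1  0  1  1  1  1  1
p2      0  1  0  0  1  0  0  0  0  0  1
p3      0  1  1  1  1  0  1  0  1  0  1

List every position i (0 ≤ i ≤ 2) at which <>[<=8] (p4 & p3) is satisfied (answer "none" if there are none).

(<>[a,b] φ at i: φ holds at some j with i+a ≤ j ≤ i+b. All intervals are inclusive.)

Evaluate at each i in [0,2]:
  i=0: ✓ (witness j=1)
  i=1: ✓ (witness j=1)
  i=2: ✓ (witness j=4)

0, 1, 2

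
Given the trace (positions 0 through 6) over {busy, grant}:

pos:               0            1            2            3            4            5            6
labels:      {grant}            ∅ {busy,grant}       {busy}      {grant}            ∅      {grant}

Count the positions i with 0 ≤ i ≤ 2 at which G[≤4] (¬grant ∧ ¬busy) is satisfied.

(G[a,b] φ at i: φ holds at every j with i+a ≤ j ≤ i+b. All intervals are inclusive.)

0

Evaluate at each i in [0,2]:
  i=0: ✗ (fails at j=0)
  i=1: ✗ (fails at j=2)
  i=2: ✗ (fails at j=2)
Positions where it holds: {} → 0.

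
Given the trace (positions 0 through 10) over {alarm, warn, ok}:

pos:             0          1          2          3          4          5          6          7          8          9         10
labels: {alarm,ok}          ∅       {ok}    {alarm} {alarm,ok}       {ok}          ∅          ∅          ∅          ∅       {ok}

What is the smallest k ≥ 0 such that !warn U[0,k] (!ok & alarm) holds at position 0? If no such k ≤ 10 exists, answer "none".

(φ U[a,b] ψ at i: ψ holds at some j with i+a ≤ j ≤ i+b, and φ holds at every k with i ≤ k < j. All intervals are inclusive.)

Need earliest j ≥ 0 with (!ok & alarm), and !warn at every k in [0,j-1].
  j=0: rhs fails.
  j=1: rhs fails.
  j=2: rhs fails.
  j=3: rhs holds; lhs holds on [0,2]. k = 3.

3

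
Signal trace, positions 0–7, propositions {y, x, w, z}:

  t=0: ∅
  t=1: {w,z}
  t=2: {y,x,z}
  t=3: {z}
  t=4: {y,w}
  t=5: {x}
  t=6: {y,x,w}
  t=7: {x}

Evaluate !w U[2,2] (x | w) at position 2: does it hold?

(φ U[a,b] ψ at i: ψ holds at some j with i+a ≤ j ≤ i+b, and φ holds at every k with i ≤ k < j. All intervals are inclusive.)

Need some j in [4,4] with (x | w), and !w at every k in [2,j-1].
  j=4: (x | w) holds; !w holds at every k in [2,3] → satisfied.

Holds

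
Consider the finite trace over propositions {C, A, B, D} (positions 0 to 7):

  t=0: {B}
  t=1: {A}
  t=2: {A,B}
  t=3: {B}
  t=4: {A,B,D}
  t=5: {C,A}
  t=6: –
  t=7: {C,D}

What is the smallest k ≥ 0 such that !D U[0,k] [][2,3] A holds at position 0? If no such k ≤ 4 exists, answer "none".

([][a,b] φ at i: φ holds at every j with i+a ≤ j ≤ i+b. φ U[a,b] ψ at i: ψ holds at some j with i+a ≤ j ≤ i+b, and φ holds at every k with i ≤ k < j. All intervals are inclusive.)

2

Need earliest j ≥ 0 with [][2,3] A, and !D at every k in [0,j-1].
  j=0: rhs fails.
  j=1: rhs fails.
  j=2: rhs holds; lhs holds on [0,1]. k = 2.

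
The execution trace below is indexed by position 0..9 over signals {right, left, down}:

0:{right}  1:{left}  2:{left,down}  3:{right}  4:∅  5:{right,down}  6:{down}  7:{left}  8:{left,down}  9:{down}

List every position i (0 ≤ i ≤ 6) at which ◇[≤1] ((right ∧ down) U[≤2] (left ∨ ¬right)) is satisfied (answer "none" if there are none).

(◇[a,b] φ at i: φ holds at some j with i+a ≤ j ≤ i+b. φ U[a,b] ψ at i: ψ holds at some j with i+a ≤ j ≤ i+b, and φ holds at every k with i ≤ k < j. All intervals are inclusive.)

0, 1, 2, 3, 4, 5, 6

Evaluate at each i in [0,6]:
  i=0: ✓ (witness j=1)
  i=1: ✓ (witness j=1)
  i=2: ✓ (witness j=2)
  i=3: ✓ (witness j=4)
  i=4: ✓ (witness j=4)
  i=5: ✓ (witness j=5)
  i=6: ✓ (witness j=6)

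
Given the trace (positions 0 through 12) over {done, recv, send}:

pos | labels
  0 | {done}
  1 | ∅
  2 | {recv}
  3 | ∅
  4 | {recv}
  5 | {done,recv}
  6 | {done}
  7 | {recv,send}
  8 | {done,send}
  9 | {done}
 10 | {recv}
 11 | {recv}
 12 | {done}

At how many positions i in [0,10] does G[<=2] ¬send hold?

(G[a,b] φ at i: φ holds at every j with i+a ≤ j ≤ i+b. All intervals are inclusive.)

7

Evaluate at each i in [0,10]:
  i=0: ✓ (all of [0,2])
  i=1: ✓ (all of [1,3])
  i=2: ✓ (all of [2,4])
  i=3: ✓ (all of [3,5])
  i=4: ✓ (all of [4,6])
  i=5: ✗ (fails at j=7)
  i=6: ✗ (fails at j=7)
  i=7: ✗ (fails at j=7)
  i=8: ✗ (fails at j=8)
  i=9: ✓ (all of [9,11])
  i=10: ✓ (all of [10,12])
Positions where it holds: {0, 1, 2, 3, 4, 9, 10} → 7.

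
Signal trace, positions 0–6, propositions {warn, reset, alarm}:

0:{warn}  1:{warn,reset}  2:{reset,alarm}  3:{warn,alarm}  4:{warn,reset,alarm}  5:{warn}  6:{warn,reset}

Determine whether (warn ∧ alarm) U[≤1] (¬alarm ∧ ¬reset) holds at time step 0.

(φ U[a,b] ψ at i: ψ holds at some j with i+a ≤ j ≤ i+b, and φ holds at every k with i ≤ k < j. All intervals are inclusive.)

Yes

Need some j in [0,1] with (¬alarm ∧ ¬reset), and (warn ∧ alarm) at every k in [0,j-1].
  j=0: (¬alarm ∧ ¬reset) holds; no prefix to check → satisfied.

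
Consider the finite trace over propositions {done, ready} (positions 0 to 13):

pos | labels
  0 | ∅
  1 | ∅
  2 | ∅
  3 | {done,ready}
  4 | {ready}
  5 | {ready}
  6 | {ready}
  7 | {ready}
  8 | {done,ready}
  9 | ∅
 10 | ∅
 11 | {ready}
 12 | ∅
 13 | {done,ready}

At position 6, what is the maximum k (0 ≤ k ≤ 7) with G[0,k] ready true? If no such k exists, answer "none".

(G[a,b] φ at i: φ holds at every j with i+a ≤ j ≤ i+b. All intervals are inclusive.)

ready must hold from j=6 onward; find where it first fails.
  j=6: holds
  j=7: holds
  j=8: holds
  j=9: fails
Holds on [6,8], so largest k = 2.

2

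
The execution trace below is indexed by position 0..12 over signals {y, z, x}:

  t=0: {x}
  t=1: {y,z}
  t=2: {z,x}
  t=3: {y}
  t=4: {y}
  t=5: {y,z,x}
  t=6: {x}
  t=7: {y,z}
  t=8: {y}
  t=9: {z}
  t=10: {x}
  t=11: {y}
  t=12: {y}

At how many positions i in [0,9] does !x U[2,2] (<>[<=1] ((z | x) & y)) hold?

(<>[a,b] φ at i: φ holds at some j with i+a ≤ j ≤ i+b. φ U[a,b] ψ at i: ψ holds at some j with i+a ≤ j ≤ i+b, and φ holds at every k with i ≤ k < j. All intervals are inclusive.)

1

Evaluate at each i in [0,9]:
  i=0: ✗ (no rhs in [2,2])
  i=1: ✗ (no rhs in [3,3])
  i=2: ✗ (lhs fails at k=2 before rhs at j=4)
  i=3: ✓ (rhs at j=5; lhs holds on [3,4])
  i=4: ✗ (lhs fails at k=5 before rhs at j=6)
  i=5: ✗ (lhs fails at k=5 before rhs at j=7)
  i=6: ✗ (no rhs in [8,8])
  i=7: ✗ (no rhs in [9,9])
  i=8: ✗ (no rhs in [10,10])
  i=9: ✗ (no rhs in [11,11])
Positions where it holds: {3} → 1.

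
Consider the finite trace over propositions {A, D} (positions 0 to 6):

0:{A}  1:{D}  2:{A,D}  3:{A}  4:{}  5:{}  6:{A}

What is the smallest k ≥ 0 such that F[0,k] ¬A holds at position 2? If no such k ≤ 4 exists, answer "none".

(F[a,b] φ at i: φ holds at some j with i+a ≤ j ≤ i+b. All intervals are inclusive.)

Scan j = 2,3,… for ¬A:
  j=2: fails
  j=3: fails
  j=4: holds
First hit at j=4, so smallest k = 4-2 = 2.

2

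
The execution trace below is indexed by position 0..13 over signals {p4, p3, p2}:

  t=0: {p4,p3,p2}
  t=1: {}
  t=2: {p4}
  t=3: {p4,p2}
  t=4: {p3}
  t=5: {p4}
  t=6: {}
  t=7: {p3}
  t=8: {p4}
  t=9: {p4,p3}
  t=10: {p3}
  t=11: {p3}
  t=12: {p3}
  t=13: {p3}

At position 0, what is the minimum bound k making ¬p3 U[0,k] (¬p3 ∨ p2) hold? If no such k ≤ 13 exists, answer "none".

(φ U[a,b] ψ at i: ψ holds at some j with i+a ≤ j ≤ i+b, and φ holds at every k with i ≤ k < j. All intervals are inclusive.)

Need earliest j ≥ 0 with (¬p3 ∨ p2), and ¬p3 at every k in [0,j-1].
  j=0: rhs holds (empty prefix). k = 0.

0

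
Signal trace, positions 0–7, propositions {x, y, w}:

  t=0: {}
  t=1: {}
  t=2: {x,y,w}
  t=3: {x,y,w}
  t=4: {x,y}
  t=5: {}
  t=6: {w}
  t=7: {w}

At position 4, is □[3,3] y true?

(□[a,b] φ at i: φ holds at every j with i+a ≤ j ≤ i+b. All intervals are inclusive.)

Check y at every j in [7,7]:
  j=7: false
Fails at j=7 → formula fails.

False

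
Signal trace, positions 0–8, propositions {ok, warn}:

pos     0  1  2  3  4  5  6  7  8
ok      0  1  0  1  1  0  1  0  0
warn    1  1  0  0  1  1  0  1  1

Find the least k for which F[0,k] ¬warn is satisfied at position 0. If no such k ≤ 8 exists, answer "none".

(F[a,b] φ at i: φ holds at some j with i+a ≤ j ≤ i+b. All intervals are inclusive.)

Scan j = 0,1,… for ¬warn:
  j=0: fails
  j=1: fails
  j=2: holds
First hit at j=2, so smallest k = 2-0 = 2.

2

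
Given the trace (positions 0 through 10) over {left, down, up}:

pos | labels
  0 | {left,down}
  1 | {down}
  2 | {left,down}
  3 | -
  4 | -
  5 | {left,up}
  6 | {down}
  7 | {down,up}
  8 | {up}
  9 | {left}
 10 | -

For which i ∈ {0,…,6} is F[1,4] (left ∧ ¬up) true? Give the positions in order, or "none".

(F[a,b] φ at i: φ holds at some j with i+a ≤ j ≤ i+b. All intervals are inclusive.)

Evaluate at each i in [0,6]:
  i=0: ✓ (witness j=2)
  i=1: ✓ (witness j=2)
  i=2: ✗ (none in [3,6])
  i=3: ✗ (none in [4,7])
  i=4: ✗ (none in [5,8])
  i=5: ✓ (witness j=9)
  i=6: ✓ (witness j=9)

0, 1, 5, 6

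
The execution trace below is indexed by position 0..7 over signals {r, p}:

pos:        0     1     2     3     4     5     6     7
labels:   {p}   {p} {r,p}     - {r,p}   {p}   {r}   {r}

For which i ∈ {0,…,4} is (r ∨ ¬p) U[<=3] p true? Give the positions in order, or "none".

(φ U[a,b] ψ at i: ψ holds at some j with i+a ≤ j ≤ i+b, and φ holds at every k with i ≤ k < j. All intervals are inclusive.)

0, 1, 2, 3, 4

Evaluate at each i in [0,4]:
  i=0: ✓ (rhs at j=0)
  i=1: ✓ (rhs at j=1)
  i=2: ✓ (rhs at j=2)
  i=3: ✓ (rhs at j=4; lhs holds on [3,3])
  i=4: ✓ (rhs at j=4)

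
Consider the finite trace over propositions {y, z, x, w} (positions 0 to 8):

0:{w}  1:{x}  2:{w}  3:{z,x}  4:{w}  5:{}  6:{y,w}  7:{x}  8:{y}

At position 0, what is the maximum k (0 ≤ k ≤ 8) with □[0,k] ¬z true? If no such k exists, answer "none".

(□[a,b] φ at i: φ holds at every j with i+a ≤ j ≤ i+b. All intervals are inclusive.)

2

¬z must hold from j=0 onward; find where it first fails.
  j=0: holds
  j=1: holds
  j=2: holds
  j=3: fails
Holds on [0,2], so largest k = 2.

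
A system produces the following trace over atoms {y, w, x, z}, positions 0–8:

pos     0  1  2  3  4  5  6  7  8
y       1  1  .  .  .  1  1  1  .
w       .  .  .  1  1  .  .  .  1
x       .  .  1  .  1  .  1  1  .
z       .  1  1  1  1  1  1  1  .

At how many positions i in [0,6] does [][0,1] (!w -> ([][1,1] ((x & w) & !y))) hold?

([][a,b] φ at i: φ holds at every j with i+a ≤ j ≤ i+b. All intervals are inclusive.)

1

Evaluate at each i in [0,6]:
  i=0: ✗ (fails at j=0)
  i=1: ✗ (fails at j=1)
  i=2: ✗ (fails at j=2)
  i=3: ✓ (all of [3,4])
  i=4: ✗ (fails at j=5)
  i=5: ✗ (fails at j=5)
  i=6: ✗ (fails at j=6)
Positions where it holds: {3} → 1.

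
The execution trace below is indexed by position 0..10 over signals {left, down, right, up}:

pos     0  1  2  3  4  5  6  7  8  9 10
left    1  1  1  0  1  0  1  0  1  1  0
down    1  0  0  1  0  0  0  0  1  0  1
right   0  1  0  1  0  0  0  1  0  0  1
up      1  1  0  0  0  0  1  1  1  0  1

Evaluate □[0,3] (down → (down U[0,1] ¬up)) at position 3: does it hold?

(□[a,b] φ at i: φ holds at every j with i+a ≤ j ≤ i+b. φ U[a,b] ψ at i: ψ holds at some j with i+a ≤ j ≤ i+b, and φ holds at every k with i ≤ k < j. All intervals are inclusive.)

Holds

Check (down → (down U[0,1] ¬up)) at every j in [3,6]:
  j=3: antecedent true; consequent holds → ✓
  j=4: antecedent false → ✓
  j=5: antecedent false → ✓
  j=6: antecedent false → ✓
All positions satisfy it → formula holds.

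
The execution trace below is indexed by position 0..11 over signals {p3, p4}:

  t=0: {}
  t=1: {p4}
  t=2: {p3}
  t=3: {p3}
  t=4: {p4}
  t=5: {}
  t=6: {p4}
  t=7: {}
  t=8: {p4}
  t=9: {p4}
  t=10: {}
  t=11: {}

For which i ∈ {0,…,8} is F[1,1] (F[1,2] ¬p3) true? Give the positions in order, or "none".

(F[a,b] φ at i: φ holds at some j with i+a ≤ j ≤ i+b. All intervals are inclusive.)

1, 2, 3, 4, 5, 6, 7, 8

Evaluate at each i in [0,8]:
  i=0: ✗ (none in [1,1])
  i=1: ✓ (witness j=2)
  i=2: ✓ (witness j=3)
  i=3: ✓ (witness j=4)
  i=4: ✓ (witness j=5)
  i=5: ✓ (witness j=6)
  i=6: ✓ (witness j=7)
  i=7: ✓ (witness j=8)
  i=8: ✓ (witness j=9)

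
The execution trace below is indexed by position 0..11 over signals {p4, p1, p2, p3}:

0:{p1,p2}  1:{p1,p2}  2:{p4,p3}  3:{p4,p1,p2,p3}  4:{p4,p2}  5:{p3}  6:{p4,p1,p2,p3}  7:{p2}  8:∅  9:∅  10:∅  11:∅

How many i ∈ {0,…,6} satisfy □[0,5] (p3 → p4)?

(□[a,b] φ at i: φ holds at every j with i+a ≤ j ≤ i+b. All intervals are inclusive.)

Evaluate at each i in [0,6]:
  i=0: ✗ (fails at j=5)
  i=1: ✗ (fails at j=5)
  i=2: ✗ (fails at j=5)
  i=3: ✗ (fails at j=5)
  i=4: ✗ (fails at j=5)
  i=5: ✗ (fails at j=5)
  i=6: ✓ (all of [6,11])
Positions where it holds: {6} → 1.

1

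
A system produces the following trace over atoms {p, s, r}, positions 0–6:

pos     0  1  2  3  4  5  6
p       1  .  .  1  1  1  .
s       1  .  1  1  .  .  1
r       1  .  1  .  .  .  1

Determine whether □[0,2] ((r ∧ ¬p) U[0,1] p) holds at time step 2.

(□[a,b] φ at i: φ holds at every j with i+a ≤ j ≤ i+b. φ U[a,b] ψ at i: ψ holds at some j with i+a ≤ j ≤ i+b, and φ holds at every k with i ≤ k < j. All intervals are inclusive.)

Check ((r ∧ ¬p) U[0,1] p) at every j in [2,4]:
  j=2: holds
  j=3: holds
  j=4: holds
All positions satisfy it → formula holds.

Holds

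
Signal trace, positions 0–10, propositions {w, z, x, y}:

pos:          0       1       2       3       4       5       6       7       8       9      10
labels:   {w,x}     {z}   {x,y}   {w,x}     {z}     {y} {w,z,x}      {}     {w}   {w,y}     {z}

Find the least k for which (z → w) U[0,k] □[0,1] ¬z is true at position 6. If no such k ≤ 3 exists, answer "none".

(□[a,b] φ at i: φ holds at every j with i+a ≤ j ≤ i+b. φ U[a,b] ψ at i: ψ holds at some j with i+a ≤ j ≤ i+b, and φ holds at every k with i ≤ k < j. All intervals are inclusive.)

1

Need earliest j ≥ 6 with □[0,1] ¬z, and (z → w) at every k in [6,j-1].
  j=6: rhs fails.
  j=7: rhs holds; lhs holds on [6,6]. k = 1.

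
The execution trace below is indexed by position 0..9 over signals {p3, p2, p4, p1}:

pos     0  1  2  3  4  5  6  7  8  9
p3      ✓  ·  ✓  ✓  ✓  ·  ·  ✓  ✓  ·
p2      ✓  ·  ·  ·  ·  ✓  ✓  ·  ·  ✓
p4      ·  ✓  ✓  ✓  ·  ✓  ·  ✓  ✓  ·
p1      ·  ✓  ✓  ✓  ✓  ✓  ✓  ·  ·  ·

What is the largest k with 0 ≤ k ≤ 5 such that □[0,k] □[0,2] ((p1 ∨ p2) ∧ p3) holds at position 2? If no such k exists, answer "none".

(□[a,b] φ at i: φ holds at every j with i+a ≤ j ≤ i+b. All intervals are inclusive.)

□[0,2] ((p1 ∨ p2) ∧ p3) must hold from j=2 onward; find where it first fails.
  j=2: holds
  j=3: fails
Holds on [2,2], so largest k = 0.

0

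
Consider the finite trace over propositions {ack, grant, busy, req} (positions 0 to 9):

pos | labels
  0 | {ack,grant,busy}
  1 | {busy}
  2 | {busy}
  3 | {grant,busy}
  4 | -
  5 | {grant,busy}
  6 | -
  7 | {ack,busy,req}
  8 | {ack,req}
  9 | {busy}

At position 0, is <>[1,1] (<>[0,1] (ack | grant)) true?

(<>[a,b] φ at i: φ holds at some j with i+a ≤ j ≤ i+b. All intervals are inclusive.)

False

Check <>[0,1] (ack | grant) at each j in [1,1]:
  j=1: fails (none in [1,2])
No position in the window satisfies it → formula fails.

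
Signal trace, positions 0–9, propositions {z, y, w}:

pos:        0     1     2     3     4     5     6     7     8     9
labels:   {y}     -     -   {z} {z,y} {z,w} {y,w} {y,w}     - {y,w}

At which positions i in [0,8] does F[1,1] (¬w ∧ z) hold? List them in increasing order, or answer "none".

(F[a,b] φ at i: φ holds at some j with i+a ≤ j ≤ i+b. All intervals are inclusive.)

2, 3

Evaluate at each i in [0,8]:
  i=0: ✗ (none in [1,1])
  i=1: ✗ (none in [2,2])
  i=2: ✓ (witness j=3)
  i=3: ✓ (witness j=4)
  i=4: ✗ (none in [5,5])
  i=5: ✗ (none in [6,6])
  i=6: ✗ (none in [7,7])
  i=7: ✗ (none in [8,8])
  i=8: ✗ (none in [9,9])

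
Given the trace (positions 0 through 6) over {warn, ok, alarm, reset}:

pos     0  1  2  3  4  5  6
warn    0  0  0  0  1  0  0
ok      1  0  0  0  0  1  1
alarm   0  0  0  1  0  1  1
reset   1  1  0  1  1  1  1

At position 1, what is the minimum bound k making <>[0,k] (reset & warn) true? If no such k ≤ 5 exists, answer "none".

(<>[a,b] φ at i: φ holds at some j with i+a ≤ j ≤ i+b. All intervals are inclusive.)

3

Scan j = 1,2,… for (reset & warn):
  j=1: fails
  j=2: fails
  j=3: fails
  j=4: holds
First hit at j=4, so smallest k = 4-1 = 3.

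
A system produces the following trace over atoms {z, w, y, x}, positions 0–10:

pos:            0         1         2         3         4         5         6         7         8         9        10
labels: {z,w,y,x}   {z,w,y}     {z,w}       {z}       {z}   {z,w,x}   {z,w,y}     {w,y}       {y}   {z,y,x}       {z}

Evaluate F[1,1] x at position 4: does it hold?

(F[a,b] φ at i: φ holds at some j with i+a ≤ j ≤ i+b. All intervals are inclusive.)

Check x at each j in [5,5]:
  j=5: true
Found at j=5 → formula holds.

Holds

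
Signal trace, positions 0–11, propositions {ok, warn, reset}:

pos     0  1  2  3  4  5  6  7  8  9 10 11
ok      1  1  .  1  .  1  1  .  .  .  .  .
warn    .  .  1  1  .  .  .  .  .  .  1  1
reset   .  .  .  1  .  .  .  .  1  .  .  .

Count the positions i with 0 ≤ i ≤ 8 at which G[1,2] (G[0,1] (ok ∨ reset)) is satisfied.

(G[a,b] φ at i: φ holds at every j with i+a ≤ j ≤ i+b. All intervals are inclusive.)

0

Evaluate at each i in [0,8]:
  i=0: ✗ (fails at j=1)
  i=1: ✗ (fails at j=2)
  i=2: ✗ (fails at j=3)
  i=3: ✗ (fails at j=4)
  i=4: ✗ (fails at j=6)
  i=5: ✗ (fails at j=6)
  i=6: ✗ (fails at j=7)
  i=7: ✗ (fails at j=8)
  i=8: ✗ (fails at j=9)
Positions where it holds: {} → 0.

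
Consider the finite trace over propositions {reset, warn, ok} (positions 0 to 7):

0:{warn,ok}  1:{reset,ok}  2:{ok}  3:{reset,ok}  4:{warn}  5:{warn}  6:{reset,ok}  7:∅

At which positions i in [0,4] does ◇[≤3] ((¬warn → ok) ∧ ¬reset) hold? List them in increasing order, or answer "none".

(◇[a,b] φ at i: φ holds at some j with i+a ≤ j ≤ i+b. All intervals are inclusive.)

Evaluate at each i in [0,4]:
  i=0: ✓ (witness j=0)
  i=1: ✓ (witness j=2)
  i=2: ✓ (witness j=2)
  i=3: ✓ (witness j=4)
  i=4: ✓ (witness j=4)

0, 1, 2, 3, 4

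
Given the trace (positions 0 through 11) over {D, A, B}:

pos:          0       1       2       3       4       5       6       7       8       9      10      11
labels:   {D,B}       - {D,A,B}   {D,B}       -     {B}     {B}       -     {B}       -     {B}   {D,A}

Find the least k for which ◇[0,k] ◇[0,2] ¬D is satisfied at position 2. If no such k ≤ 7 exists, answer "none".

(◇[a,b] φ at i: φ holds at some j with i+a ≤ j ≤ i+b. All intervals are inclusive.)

Scan j = 2,3,… for ◇[0,2] ¬D:
  j=2: holds
First hit at j=2, so smallest k = 2-2 = 0.

0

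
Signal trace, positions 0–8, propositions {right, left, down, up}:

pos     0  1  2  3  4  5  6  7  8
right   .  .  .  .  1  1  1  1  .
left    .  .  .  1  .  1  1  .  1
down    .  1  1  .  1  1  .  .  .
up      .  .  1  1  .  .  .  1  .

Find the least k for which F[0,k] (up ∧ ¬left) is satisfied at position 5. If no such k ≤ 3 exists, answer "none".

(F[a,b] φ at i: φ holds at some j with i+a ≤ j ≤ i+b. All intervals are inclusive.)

Scan j = 5,6,… for (up ∧ ¬left):
  j=5: fails
  j=6: fails
  j=7: holds
First hit at j=7, so smallest k = 7-5 = 2.

2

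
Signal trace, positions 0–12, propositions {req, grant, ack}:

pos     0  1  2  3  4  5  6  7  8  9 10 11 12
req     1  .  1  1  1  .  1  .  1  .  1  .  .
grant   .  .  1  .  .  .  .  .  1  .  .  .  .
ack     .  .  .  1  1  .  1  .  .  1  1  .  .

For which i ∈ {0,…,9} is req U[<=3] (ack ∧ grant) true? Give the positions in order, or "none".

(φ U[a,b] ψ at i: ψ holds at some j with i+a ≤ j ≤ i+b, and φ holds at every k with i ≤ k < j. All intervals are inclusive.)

Evaluate at each i in [0,9]:
  i=0: ✗ (no rhs in [0,3])
  i=1: ✗ (no rhs in [1,4])
  i=2: ✗ (no rhs in [2,5])
  i=3: ✗ (no rhs in [3,6])
  i=4: ✗ (no rhs in [4,7])
  i=5: ✗ (no rhs in [5,8])
  i=6: ✗ (no rhs in [6,9])
  i=7: ✗ (no rhs in [7,10])
  i=8: ✗ (no rhs in [8,11])
  i=9: ✗ (no rhs in [9,12])

none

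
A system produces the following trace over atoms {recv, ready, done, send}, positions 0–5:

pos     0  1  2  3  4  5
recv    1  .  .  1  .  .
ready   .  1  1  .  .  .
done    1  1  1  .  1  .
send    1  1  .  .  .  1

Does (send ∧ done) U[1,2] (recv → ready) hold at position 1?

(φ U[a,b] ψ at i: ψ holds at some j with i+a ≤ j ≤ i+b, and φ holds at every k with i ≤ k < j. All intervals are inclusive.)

True

Need some j in [2,3] with (recv → ready), and (send ∧ done) at every k in [1,j-1].
  j=2: (recv → ready) holds; (send ∧ done) holds at every k in [1,1] → satisfied.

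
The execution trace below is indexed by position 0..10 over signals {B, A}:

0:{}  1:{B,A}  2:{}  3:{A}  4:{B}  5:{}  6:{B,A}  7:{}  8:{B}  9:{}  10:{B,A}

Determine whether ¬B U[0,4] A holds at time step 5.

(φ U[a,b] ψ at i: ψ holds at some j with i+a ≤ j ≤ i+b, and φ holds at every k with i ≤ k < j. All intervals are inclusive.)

Need some j in [5,9] with A, and ¬B at every k in [5,j-1].
  j=5: A false.
  j=6: A holds; ¬B holds at every k in [5,5] → satisfied.

Holds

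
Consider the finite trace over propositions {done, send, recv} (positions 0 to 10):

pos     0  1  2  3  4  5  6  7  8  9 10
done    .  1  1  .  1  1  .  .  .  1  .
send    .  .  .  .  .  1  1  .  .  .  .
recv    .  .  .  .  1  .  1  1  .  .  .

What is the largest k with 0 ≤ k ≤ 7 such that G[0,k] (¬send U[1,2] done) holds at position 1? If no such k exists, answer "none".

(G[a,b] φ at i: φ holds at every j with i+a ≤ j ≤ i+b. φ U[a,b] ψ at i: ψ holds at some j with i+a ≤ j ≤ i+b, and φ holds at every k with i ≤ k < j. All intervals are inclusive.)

(¬send U[1,2] done) must hold from j=1 onward; find where it first fails.
  j=1: holds
  j=2: holds
  j=3: holds
  j=4: holds
  j=5: fails
Holds on [1,4], so largest k = 3.

3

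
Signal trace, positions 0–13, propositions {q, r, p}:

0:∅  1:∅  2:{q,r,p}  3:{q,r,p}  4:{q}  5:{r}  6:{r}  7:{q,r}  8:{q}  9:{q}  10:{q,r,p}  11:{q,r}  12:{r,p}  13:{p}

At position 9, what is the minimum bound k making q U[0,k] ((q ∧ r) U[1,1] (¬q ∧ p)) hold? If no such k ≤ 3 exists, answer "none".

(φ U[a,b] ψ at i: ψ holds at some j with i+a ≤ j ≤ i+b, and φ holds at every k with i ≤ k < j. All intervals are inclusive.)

Need earliest j ≥ 9 with ((q ∧ r) U[1,1] (¬q ∧ p)), and q at every k in [9,j-1].
  j=9: rhs fails.
  j=10: rhs fails.
  j=11: rhs holds; lhs holds on [9,10]. k = 2.

2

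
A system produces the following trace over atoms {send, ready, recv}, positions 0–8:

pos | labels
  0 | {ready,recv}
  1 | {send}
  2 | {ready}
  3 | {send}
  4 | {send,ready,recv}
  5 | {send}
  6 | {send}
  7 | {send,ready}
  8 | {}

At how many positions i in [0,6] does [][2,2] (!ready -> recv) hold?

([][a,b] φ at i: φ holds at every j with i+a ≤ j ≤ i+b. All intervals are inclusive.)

3

Evaluate at each i in [0,6]:
  i=0: ✓ (all of [2,2])
  i=1: ✗ (fails at j=3)
  i=2: ✓ (all of [4,4])
  i=3: ✗ (fails at j=5)
  i=4: ✗ (fails at j=6)
  i=5: ✓ (all of [7,7])
  i=6: ✗ (fails at j=8)
Positions where it holds: {0, 2, 5} → 3.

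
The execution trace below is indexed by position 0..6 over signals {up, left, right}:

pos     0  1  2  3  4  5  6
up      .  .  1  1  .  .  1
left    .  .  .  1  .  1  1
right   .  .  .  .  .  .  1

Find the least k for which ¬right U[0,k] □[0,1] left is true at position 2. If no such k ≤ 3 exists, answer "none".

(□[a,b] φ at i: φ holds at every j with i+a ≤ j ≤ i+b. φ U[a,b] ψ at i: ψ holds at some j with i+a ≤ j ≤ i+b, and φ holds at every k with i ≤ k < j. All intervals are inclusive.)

3

Need earliest j ≥ 2 with □[0,1] left, and ¬right at every k in [2,j-1].
  j=2: rhs fails.
  j=3: rhs fails.
  j=4: rhs fails.
  j=5: rhs holds; lhs holds on [2,4]. k = 3.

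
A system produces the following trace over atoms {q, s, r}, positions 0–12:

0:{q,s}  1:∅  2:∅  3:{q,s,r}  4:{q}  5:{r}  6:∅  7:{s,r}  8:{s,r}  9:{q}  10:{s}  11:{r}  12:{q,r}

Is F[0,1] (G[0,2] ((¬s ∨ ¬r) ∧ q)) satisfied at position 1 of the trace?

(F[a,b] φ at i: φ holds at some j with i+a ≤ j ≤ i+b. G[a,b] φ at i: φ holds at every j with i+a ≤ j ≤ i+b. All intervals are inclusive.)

Check G[0,2] ((¬s ∨ ¬r) ∧ q) at each j in [1,2]:
  j=1: fails at 1
  j=2: fails at 2
No position in the window satisfies it → formula fails.

No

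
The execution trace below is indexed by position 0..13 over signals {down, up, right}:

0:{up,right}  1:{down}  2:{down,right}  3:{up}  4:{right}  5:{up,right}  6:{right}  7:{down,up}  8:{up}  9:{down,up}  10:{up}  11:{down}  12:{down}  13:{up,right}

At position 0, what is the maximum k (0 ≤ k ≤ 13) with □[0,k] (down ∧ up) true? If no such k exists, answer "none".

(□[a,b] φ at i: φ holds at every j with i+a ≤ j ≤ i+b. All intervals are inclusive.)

(down ∧ up) must hold from j=0 onward; find where it first fails.
  j=0: fails → no k works.

none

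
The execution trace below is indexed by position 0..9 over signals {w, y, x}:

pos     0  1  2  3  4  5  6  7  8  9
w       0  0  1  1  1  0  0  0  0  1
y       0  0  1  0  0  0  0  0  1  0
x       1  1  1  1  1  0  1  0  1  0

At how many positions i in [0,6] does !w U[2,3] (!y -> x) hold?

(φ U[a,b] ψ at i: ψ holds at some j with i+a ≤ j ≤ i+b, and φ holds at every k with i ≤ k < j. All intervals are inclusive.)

Evaluate at each i in [0,6]:
  i=0: ✓ (rhs at j=2; lhs holds on [0,1])
  i=1: ✗ (lhs fails at k=2 before rhs at j=3)
  i=2: ✗ (lhs fails at k=2 before rhs at j=4)
  i=3: ✗ (lhs fails at k=3 before rhs at j=6)
  i=4: ✗ (lhs fails at k=4 before rhs at j=6)
  i=5: ✓ (rhs at j=8; lhs holds on [5,7])
  i=6: ✓ (rhs at j=8; lhs holds on [6,7])
Positions where it holds: {0, 5, 6} → 3.

3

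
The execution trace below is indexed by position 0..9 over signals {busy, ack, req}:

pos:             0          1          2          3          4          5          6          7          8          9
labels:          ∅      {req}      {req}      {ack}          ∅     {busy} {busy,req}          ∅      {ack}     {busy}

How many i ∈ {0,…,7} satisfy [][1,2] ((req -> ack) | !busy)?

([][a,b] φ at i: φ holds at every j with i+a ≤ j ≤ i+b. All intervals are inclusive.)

Evaluate at each i in [0,7]:
  i=0: ✓ (all of [1,2])
  i=1: ✓ (all of [2,3])
  i=2: ✓ (all of [3,4])
  i=3: ✓ (all of [4,5])
  i=4: ✗ (fails at j=6)
  i=5: ✗ (fails at j=6)
  i=6: ✓ (all of [7,8])
  i=7: ✓ (all of [8,9])
Positions where it holds: {0, 1, 2, 3, 6, 7} → 6.

6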